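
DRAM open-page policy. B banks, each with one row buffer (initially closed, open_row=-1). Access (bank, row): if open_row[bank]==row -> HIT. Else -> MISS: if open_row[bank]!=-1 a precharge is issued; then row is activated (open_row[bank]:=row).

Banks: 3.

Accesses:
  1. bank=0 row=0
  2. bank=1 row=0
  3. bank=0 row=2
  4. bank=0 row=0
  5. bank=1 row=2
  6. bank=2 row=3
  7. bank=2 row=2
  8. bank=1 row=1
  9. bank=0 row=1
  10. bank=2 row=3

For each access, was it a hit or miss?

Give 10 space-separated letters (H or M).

Answer: M M M M M M M M M M

Derivation:
Acc 1: bank0 row0 -> MISS (open row0); precharges=0
Acc 2: bank1 row0 -> MISS (open row0); precharges=0
Acc 3: bank0 row2 -> MISS (open row2); precharges=1
Acc 4: bank0 row0 -> MISS (open row0); precharges=2
Acc 5: bank1 row2 -> MISS (open row2); precharges=3
Acc 6: bank2 row3 -> MISS (open row3); precharges=3
Acc 7: bank2 row2 -> MISS (open row2); precharges=4
Acc 8: bank1 row1 -> MISS (open row1); precharges=5
Acc 9: bank0 row1 -> MISS (open row1); precharges=6
Acc 10: bank2 row3 -> MISS (open row3); precharges=7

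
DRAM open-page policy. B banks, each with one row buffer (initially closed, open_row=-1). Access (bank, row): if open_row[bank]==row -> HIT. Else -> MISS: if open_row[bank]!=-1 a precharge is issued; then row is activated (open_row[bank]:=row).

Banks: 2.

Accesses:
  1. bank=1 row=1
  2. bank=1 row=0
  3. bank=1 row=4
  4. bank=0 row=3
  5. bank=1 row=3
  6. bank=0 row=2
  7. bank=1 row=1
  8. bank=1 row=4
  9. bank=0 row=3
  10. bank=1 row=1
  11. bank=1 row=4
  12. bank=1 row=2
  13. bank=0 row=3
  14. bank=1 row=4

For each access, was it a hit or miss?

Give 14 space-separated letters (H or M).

Acc 1: bank1 row1 -> MISS (open row1); precharges=0
Acc 2: bank1 row0 -> MISS (open row0); precharges=1
Acc 3: bank1 row4 -> MISS (open row4); precharges=2
Acc 4: bank0 row3 -> MISS (open row3); precharges=2
Acc 5: bank1 row3 -> MISS (open row3); precharges=3
Acc 6: bank0 row2 -> MISS (open row2); precharges=4
Acc 7: bank1 row1 -> MISS (open row1); precharges=5
Acc 8: bank1 row4 -> MISS (open row4); precharges=6
Acc 9: bank0 row3 -> MISS (open row3); precharges=7
Acc 10: bank1 row1 -> MISS (open row1); precharges=8
Acc 11: bank1 row4 -> MISS (open row4); precharges=9
Acc 12: bank1 row2 -> MISS (open row2); precharges=10
Acc 13: bank0 row3 -> HIT
Acc 14: bank1 row4 -> MISS (open row4); precharges=11

Answer: M M M M M M M M M M M M H M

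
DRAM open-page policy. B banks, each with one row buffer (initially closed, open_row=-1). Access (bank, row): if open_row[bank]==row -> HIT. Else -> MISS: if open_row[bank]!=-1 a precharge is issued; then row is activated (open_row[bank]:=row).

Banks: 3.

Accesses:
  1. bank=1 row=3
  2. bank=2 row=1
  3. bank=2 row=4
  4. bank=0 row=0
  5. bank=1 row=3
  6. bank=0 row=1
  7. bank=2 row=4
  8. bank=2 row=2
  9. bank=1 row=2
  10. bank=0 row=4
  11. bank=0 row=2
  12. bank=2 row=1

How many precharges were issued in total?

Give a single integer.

Answer: 7

Derivation:
Acc 1: bank1 row3 -> MISS (open row3); precharges=0
Acc 2: bank2 row1 -> MISS (open row1); precharges=0
Acc 3: bank2 row4 -> MISS (open row4); precharges=1
Acc 4: bank0 row0 -> MISS (open row0); precharges=1
Acc 5: bank1 row3 -> HIT
Acc 6: bank0 row1 -> MISS (open row1); precharges=2
Acc 7: bank2 row4 -> HIT
Acc 8: bank2 row2 -> MISS (open row2); precharges=3
Acc 9: bank1 row2 -> MISS (open row2); precharges=4
Acc 10: bank0 row4 -> MISS (open row4); precharges=5
Acc 11: bank0 row2 -> MISS (open row2); precharges=6
Acc 12: bank2 row1 -> MISS (open row1); precharges=7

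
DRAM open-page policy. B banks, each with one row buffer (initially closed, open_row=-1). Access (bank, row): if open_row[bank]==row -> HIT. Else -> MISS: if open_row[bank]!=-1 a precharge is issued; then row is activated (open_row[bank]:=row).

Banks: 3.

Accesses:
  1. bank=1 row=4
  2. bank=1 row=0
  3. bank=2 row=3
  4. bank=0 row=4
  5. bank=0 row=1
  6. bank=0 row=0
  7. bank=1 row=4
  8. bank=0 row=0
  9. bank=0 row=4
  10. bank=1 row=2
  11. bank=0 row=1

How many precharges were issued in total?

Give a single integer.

Answer: 7

Derivation:
Acc 1: bank1 row4 -> MISS (open row4); precharges=0
Acc 2: bank1 row0 -> MISS (open row0); precharges=1
Acc 3: bank2 row3 -> MISS (open row3); precharges=1
Acc 4: bank0 row4 -> MISS (open row4); precharges=1
Acc 5: bank0 row1 -> MISS (open row1); precharges=2
Acc 6: bank0 row0 -> MISS (open row0); precharges=3
Acc 7: bank1 row4 -> MISS (open row4); precharges=4
Acc 8: bank0 row0 -> HIT
Acc 9: bank0 row4 -> MISS (open row4); precharges=5
Acc 10: bank1 row2 -> MISS (open row2); precharges=6
Acc 11: bank0 row1 -> MISS (open row1); precharges=7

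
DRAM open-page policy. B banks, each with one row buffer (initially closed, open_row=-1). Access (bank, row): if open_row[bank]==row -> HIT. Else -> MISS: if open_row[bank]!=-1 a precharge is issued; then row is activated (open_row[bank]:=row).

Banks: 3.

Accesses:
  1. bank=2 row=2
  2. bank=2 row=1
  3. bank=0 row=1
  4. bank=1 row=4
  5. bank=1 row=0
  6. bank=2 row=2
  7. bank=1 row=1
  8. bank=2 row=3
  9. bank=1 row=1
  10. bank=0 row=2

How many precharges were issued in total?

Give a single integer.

Acc 1: bank2 row2 -> MISS (open row2); precharges=0
Acc 2: bank2 row1 -> MISS (open row1); precharges=1
Acc 3: bank0 row1 -> MISS (open row1); precharges=1
Acc 4: bank1 row4 -> MISS (open row4); precharges=1
Acc 5: bank1 row0 -> MISS (open row0); precharges=2
Acc 6: bank2 row2 -> MISS (open row2); precharges=3
Acc 7: bank1 row1 -> MISS (open row1); precharges=4
Acc 8: bank2 row3 -> MISS (open row3); precharges=5
Acc 9: bank1 row1 -> HIT
Acc 10: bank0 row2 -> MISS (open row2); precharges=6

Answer: 6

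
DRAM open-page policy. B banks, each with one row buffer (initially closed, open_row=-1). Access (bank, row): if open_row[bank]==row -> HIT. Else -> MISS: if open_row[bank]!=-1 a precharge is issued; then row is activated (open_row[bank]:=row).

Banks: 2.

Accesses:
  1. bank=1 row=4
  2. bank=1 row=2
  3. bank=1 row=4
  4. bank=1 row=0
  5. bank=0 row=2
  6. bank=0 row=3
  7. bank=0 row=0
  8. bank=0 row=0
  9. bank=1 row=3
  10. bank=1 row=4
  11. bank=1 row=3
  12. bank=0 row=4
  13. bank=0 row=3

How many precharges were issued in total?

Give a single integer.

Acc 1: bank1 row4 -> MISS (open row4); precharges=0
Acc 2: bank1 row2 -> MISS (open row2); precharges=1
Acc 3: bank1 row4 -> MISS (open row4); precharges=2
Acc 4: bank1 row0 -> MISS (open row0); precharges=3
Acc 5: bank0 row2 -> MISS (open row2); precharges=3
Acc 6: bank0 row3 -> MISS (open row3); precharges=4
Acc 7: bank0 row0 -> MISS (open row0); precharges=5
Acc 8: bank0 row0 -> HIT
Acc 9: bank1 row3 -> MISS (open row3); precharges=6
Acc 10: bank1 row4 -> MISS (open row4); precharges=7
Acc 11: bank1 row3 -> MISS (open row3); precharges=8
Acc 12: bank0 row4 -> MISS (open row4); precharges=9
Acc 13: bank0 row3 -> MISS (open row3); precharges=10

Answer: 10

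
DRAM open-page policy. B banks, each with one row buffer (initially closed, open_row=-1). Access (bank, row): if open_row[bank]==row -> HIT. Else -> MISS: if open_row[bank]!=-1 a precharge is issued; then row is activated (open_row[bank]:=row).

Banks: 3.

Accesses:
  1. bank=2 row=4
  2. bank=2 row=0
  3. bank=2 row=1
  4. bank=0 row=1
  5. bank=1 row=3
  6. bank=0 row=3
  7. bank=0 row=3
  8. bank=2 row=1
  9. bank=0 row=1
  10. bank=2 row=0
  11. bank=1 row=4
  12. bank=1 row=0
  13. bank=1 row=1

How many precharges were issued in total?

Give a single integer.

Acc 1: bank2 row4 -> MISS (open row4); precharges=0
Acc 2: bank2 row0 -> MISS (open row0); precharges=1
Acc 3: bank2 row1 -> MISS (open row1); precharges=2
Acc 4: bank0 row1 -> MISS (open row1); precharges=2
Acc 5: bank1 row3 -> MISS (open row3); precharges=2
Acc 6: bank0 row3 -> MISS (open row3); precharges=3
Acc 7: bank0 row3 -> HIT
Acc 8: bank2 row1 -> HIT
Acc 9: bank0 row1 -> MISS (open row1); precharges=4
Acc 10: bank2 row0 -> MISS (open row0); precharges=5
Acc 11: bank1 row4 -> MISS (open row4); precharges=6
Acc 12: bank1 row0 -> MISS (open row0); precharges=7
Acc 13: bank1 row1 -> MISS (open row1); precharges=8

Answer: 8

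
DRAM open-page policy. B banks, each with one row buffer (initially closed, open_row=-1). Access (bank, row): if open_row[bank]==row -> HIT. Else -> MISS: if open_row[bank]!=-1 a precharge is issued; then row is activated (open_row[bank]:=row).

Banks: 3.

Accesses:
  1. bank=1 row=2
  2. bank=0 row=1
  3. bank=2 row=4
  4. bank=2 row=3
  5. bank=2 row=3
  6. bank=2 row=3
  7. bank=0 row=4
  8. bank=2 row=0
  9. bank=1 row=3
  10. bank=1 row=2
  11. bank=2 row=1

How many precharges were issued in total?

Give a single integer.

Acc 1: bank1 row2 -> MISS (open row2); precharges=0
Acc 2: bank0 row1 -> MISS (open row1); precharges=0
Acc 3: bank2 row4 -> MISS (open row4); precharges=0
Acc 4: bank2 row3 -> MISS (open row3); precharges=1
Acc 5: bank2 row3 -> HIT
Acc 6: bank2 row3 -> HIT
Acc 7: bank0 row4 -> MISS (open row4); precharges=2
Acc 8: bank2 row0 -> MISS (open row0); precharges=3
Acc 9: bank1 row3 -> MISS (open row3); precharges=4
Acc 10: bank1 row2 -> MISS (open row2); precharges=5
Acc 11: bank2 row1 -> MISS (open row1); precharges=6

Answer: 6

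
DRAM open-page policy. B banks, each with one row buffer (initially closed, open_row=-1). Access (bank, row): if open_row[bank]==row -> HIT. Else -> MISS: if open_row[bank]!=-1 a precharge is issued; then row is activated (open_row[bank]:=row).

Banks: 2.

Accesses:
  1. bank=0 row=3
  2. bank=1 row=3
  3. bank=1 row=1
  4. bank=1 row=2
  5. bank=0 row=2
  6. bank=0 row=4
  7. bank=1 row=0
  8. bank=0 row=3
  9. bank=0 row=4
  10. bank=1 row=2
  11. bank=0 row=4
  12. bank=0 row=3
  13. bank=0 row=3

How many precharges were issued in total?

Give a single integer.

Answer: 9

Derivation:
Acc 1: bank0 row3 -> MISS (open row3); precharges=0
Acc 2: bank1 row3 -> MISS (open row3); precharges=0
Acc 3: bank1 row1 -> MISS (open row1); precharges=1
Acc 4: bank1 row2 -> MISS (open row2); precharges=2
Acc 5: bank0 row2 -> MISS (open row2); precharges=3
Acc 6: bank0 row4 -> MISS (open row4); precharges=4
Acc 7: bank1 row0 -> MISS (open row0); precharges=5
Acc 8: bank0 row3 -> MISS (open row3); precharges=6
Acc 9: bank0 row4 -> MISS (open row4); precharges=7
Acc 10: bank1 row2 -> MISS (open row2); precharges=8
Acc 11: bank0 row4 -> HIT
Acc 12: bank0 row3 -> MISS (open row3); precharges=9
Acc 13: bank0 row3 -> HIT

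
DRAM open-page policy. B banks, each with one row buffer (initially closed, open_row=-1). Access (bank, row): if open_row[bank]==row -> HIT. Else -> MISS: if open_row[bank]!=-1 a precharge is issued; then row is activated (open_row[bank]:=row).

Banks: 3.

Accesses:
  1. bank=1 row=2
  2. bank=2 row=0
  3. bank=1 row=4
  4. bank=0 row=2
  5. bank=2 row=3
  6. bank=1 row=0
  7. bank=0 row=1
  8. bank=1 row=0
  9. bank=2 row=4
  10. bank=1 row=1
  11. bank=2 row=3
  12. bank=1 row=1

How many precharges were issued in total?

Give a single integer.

Acc 1: bank1 row2 -> MISS (open row2); precharges=0
Acc 2: bank2 row0 -> MISS (open row0); precharges=0
Acc 3: bank1 row4 -> MISS (open row4); precharges=1
Acc 4: bank0 row2 -> MISS (open row2); precharges=1
Acc 5: bank2 row3 -> MISS (open row3); precharges=2
Acc 6: bank1 row0 -> MISS (open row0); precharges=3
Acc 7: bank0 row1 -> MISS (open row1); precharges=4
Acc 8: bank1 row0 -> HIT
Acc 9: bank2 row4 -> MISS (open row4); precharges=5
Acc 10: bank1 row1 -> MISS (open row1); precharges=6
Acc 11: bank2 row3 -> MISS (open row3); precharges=7
Acc 12: bank1 row1 -> HIT

Answer: 7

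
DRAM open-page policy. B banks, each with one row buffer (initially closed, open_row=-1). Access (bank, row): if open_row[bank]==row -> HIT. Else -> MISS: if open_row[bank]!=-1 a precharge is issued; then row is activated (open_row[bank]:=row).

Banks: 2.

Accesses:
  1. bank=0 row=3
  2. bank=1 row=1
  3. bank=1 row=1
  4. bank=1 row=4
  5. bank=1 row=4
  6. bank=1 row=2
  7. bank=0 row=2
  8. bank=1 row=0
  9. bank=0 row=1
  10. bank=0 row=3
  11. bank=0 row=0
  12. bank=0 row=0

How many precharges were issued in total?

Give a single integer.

Acc 1: bank0 row3 -> MISS (open row3); precharges=0
Acc 2: bank1 row1 -> MISS (open row1); precharges=0
Acc 3: bank1 row1 -> HIT
Acc 4: bank1 row4 -> MISS (open row4); precharges=1
Acc 5: bank1 row4 -> HIT
Acc 6: bank1 row2 -> MISS (open row2); precharges=2
Acc 7: bank0 row2 -> MISS (open row2); precharges=3
Acc 8: bank1 row0 -> MISS (open row0); precharges=4
Acc 9: bank0 row1 -> MISS (open row1); precharges=5
Acc 10: bank0 row3 -> MISS (open row3); precharges=6
Acc 11: bank0 row0 -> MISS (open row0); precharges=7
Acc 12: bank0 row0 -> HIT

Answer: 7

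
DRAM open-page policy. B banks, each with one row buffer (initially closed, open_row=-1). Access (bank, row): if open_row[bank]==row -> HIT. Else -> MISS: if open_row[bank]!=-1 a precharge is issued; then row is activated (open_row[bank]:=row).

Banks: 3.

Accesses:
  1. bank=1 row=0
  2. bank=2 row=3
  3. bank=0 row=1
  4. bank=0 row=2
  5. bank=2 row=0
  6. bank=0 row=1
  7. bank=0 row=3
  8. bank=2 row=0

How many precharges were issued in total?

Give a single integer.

Answer: 4

Derivation:
Acc 1: bank1 row0 -> MISS (open row0); precharges=0
Acc 2: bank2 row3 -> MISS (open row3); precharges=0
Acc 3: bank0 row1 -> MISS (open row1); precharges=0
Acc 4: bank0 row2 -> MISS (open row2); precharges=1
Acc 5: bank2 row0 -> MISS (open row0); precharges=2
Acc 6: bank0 row1 -> MISS (open row1); precharges=3
Acc 7: bank0 row3 -> MISS (open row3); precharges=4
Acc 8: bank2 row0 -> HIT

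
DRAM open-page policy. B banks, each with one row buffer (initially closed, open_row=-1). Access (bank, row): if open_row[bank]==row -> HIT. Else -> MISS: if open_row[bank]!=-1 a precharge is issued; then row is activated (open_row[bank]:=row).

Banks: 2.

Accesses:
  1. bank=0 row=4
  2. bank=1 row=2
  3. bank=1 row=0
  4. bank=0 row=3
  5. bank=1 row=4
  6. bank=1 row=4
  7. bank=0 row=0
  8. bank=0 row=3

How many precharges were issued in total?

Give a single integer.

Acc 1: bank0 row4 -> MISS (open row4); precharges=0
Acc 2: bank1 row2 -> MISS (open row2); precharges=0
Acc 3: bank1 row0 -> MISS (open row0); precharges=1
Acc 4: bank0 row3 -> MISS (open row3); precharges=2
Acc 5: bank1 row4 -> MISS (open row4); precharges=3
Acc 6: bank1 row4 -> HIT
Acc 7: bank0 row0 -> MISS (open row0); precharges=4
Acc 8: bank0 row3 -> MISS (open row3); precharges=5

Answer: 5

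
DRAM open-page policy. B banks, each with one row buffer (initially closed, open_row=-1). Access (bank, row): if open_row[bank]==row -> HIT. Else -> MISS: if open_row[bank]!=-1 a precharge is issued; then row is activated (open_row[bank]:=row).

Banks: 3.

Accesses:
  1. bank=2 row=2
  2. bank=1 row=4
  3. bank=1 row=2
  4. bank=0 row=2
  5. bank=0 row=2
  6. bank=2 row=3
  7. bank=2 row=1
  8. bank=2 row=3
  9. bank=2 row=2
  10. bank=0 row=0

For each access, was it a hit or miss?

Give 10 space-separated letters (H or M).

Answer: M M M M H M M M M M

Derivation:
Acc 1: bank2 row2 -> MISS (open row2); precharges=0
Acc 2: bank1 row4 -> MISS (open row4); precharges=0
Acc 3: bank1 row2 -> MISS (open row2); precharges=1
Acc 4: bank0 row2 -> MISS (open row2); precharges=1
Acc 5: bank0 row2 -> HIT
Acc 6: bank2 row3 -> MISS (open row3); precharges=2
Acc 7: bank2 row1 -> MISS (open row1); precharges=3
Acc 8: bank2 row3 -> MISS (open row3); precharges=4
Acc 9: bank2 row2 -> MISS (open row2); precharges=5
Acc 10: bank0 row0 -> MISS (open row0); precharges=6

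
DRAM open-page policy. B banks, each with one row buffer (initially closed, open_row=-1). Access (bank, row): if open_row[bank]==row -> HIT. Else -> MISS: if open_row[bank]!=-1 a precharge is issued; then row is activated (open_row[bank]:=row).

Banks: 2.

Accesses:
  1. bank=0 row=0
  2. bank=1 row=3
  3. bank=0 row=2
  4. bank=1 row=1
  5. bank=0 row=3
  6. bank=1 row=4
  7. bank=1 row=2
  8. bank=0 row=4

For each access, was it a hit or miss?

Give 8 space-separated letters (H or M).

Acc 1: bank0 row0 -> MISS (open row0); precharges=0
Acc 2: bank1 row3 -> MISS (open row3); precharges=0
Acc 3: bank0 row2 -> MISS (open row2); precharges=1
Acc 4: bank1 row1 -> MISS (open row1); precharges=2
Acc 5: bank0 row3 -> MISS (open row3); precharges=3
Acc 6: bank1 row4 -> MISS (open row4); precharges=4
Acc 7: bank1 row2 -> MISS (open row2); precharges=5
Acc 8: bank0 row4 -> MISS (open row4); precharges=6

Answer: M M M M M M M M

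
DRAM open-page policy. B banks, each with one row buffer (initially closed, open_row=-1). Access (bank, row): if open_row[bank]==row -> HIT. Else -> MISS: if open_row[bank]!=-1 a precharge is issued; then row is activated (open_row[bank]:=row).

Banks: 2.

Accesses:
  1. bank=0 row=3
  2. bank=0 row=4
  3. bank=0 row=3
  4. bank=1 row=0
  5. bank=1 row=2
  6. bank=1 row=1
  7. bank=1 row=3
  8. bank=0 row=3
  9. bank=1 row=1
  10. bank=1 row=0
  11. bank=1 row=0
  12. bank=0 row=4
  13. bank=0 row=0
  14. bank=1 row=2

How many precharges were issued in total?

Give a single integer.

Answer: 10

Derivation:
Acc 1: bank0 row3 -> MISS (open row3); precharges=0
Acc 2: bank0 row4 -> MISS (open row4); precharges=1
Acc 3: bank0 row3 -> MISS (open row3); precharges=2
Acc 4: bank1 row0 -> MISS (open row0); precharges=2
Acc 5: bank1 row2 -> MISS (open row2); precharges=3
Acc 6: bank1 row1 -> MISS (open row1); precharges=4
Acc 7: bank1 row3 -> MISS (open row3); precharges=5
Acc 8: bank0 row3 -> HIT
Acc 9: bank1 row1 -> MISS (open row1); precharges=6
Acc 10: bank1 row0 -> MISS (open row0); precharges=7
Acc 11: bank1 row0 -> HIT
Acc 12: bank0 row4 -> MISS (open row4); precharges=8
Acc 13: bank0 row0 -> MISS (open row0); precharges=9
Acc 14: bank1 row2 -> MISS (open row2); precharges=10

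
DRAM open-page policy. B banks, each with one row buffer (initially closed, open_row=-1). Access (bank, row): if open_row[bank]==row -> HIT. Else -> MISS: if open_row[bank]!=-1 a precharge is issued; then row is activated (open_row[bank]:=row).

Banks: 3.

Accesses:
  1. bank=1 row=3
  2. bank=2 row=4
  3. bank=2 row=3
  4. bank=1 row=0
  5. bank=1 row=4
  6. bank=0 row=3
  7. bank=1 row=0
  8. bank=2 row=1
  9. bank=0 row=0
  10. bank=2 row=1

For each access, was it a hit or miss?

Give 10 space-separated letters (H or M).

Answer: M M M M M M M M M H

Derivation:
Acc 1: bank1 row3 -> MISS (open row3); precharges=0
Acc 2: bank2 row4 -> MISS (open row4); precharges=0
Acc 3: bank2 row3 -> MISS (open row3); precharges=1
Acc 4: bank1 row0 -> MISS (open row0); precharges=2
Acc 5: bank1 row4 -> MISS (open row4); precharges=3
Acc 6: bank0 row3 -> MISS (open row3); precharges=3
Acc 7: bank1 row0 -> MISS (open row0); precharges=4
Acc 8: bank2 row1 -> MISS (open row1); precharges=5
Acc 9: bank0 row0 -> MISS (open row0); precharges=6
Acc 10: bank2 row1 -> HIT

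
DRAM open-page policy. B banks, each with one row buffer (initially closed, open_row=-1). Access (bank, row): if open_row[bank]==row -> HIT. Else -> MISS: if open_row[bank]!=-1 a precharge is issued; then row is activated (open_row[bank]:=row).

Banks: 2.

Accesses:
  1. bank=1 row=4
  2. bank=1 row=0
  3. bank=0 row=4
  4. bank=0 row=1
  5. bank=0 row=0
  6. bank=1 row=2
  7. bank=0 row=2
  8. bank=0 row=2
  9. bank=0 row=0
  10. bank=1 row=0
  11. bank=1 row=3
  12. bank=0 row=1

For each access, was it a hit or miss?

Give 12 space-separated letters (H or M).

Answer: M M M M M M M H M M M M

Derivation:
Acc 1: bank1 row4 -> MISS (open row4); precharges=0
Acc 2: bank1 row0 -> MISS (open row0); precharges=1
Acc 3: bank0 row4 -> MISS (open row4); precharges=1
Acc 4: bank0 row1 -> MISS (open row1); precharges=2
Acc 5: bank0 row0 -> MISS (open row0); precharges=3
Acc 6: bank1 row2 -> MISS (open row2); precharges=4
Acc 7: bank0 row2 -> MISS (open row2); precharges=5
Acc 8: bank0 row2 -> HIT
Acc 9: bank0 row0 -> MISS (open row0); precharges=6
Acc 10: bank1 row0 -> MISS (open row0); precharges=7
Acc 11: bank1 row3 -> MISS (open row3); precharges=8
Acc 12: bank0 row1 -> MISS (open row1); precharges=9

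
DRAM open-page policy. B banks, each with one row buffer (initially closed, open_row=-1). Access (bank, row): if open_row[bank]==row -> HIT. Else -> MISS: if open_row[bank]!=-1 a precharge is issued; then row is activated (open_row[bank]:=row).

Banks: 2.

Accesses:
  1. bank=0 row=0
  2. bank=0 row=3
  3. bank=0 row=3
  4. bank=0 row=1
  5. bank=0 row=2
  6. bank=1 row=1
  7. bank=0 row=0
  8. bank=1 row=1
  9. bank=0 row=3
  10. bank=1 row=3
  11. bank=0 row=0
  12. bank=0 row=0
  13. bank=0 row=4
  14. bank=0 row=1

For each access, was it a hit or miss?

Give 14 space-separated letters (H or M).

Acc 1: bank0 row0 -> MISS (open row0); precharges=0
Acc 2: bank0 row3 -> MISS (open row3); precharges=1
Acc 3: bank0 row3 -> HIT
Acc 4: bank0 row1 -> MISS (open row1); precharges=2
Acc 5: bank0 row2 -> MISS (open row2); precharges=3
Acc 6: bank1 row1 -> MISS (open row1); precharges=3
Acc 7: bank0 row0 -> MISS (open row0); precharges=4
Acc 8: bank1 row1 -> HIT
Acc 9: bank0 row3 -> MISS (open row3); precharges=5
Acc 10: bank1 row3 -> MISS (open row3); precharges=6
Acc 11: bank0 row0 -> MISS (open row0); precharges=7
Acc 12: bank0 row0 -> HIT
Acc 13: bank0 row4 -> MISS (open row4); precharges=8
Acc 14: bank0 row1 -> MISS (open row1); precharges=9

Answer: M M H M M M M H M M M H M M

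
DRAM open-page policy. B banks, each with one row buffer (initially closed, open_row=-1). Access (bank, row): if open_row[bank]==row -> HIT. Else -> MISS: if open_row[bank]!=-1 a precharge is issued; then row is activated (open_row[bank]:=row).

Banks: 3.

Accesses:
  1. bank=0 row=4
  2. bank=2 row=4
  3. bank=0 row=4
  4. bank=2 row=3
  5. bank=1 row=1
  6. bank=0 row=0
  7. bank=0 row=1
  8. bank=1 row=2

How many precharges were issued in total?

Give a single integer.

Answer: 4

Derivation:
Acc 1: bank0 row4 -> MISS (open row4); precharges=0
Acc 2: bank2 row4 -> MISS (open row4); precharges=0
Acc 3: bank0 row4 -> HIT
Acc 4: bank2 row3 -> MISS (open row3); precharges=1
Acc 5: bank1 row1 -> MISS (open row1); precharges=1
Acc 6: bank0 row0 -> MISS (open row0); precharges=2
Acc 7: bank0 row1 -> MISS (open row1); precharges=3
Acc 8: bank1 row2 -> MISS (open row2); precharges=4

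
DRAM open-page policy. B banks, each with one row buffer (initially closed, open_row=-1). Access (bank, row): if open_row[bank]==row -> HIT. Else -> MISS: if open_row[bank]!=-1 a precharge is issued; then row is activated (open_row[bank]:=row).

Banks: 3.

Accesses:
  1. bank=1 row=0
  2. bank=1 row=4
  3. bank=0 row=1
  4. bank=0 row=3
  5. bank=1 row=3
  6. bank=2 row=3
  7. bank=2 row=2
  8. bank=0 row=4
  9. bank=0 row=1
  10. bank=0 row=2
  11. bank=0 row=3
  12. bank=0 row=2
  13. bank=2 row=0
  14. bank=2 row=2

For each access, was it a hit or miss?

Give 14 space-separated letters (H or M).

Acc 1: bank1 row0 -> MISS (open row0); precharges=0
Acc 2: bank1 row4 -> MISS (open row4); precharges=1
Acc 3: bank0 row1 -> MISS (open row1); precharges=1
Acc 4: bank0 row3 -> MISS (open row3); precharges=2
Acc 5: bank1 row3 -> MISS (open row3); precharges=3
Acc 6: bank2 row3 -> MISS (open row3); precharges=3
Acc 7: bank2 row2 -> MISS (open row2); precharges=4
Acc 8: bank0 row4 -> MISS (open row4); precharges=5
Acc 9: bank0 row1 -> MISS (open row1); precharges=6
Acc 10: bank0 row2 -> MISS (open row2); precharges=7
Acc 11: bank0 row3 -> MISS (open row3); precharges=8
Acc 12: bank0 row2 -> MISS (open row2); precharges=9
Acc 13: bank2 row0 -> MISS (open row0); precharges=10
Acc 14: bank2 row2 -> MISS (open row2); precharges=11

Answer: M M M M M M M M M M M M M M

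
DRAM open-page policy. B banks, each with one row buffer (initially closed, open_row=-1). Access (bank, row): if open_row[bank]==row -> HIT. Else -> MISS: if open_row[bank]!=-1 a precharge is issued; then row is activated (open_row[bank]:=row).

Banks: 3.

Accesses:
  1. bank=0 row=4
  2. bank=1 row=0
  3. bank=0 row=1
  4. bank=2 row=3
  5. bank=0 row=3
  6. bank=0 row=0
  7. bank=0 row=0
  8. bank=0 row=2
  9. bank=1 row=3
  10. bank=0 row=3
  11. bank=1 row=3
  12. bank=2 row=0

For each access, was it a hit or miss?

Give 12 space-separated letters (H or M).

Acc 1: bank0 row4 -> MISS (open row4); precharges=0
Acc 2: bank1 row0 -> MISS (open row0); precharges=0
Acc 3: bank0 row1 -> MISS (open row1); precharges=1
Acc 4: bank2 row3 -> MISS (open row3); precharges=1
Acc 5: bank0 row3 -> MISS (open row3); precharges=2
Acc 6: bank0 row0 -> MISS (open row0); precharges=3
Acc 7: bank0 row0 -> HIT
Acc 8: bank0 row2 -> MISS (open row2); precharges=4
Acc 9: bank1 row3 -> MISS (open row3); precharges=5
Acc 10: bank0 row3 -> MISS (open row3); precharges=6
Acc 11: bank1 row3 -> HIT
Acc 12: bank2 row0 -> MISS (open row0); precharges=7

Answer: M M M M M M H M M M H M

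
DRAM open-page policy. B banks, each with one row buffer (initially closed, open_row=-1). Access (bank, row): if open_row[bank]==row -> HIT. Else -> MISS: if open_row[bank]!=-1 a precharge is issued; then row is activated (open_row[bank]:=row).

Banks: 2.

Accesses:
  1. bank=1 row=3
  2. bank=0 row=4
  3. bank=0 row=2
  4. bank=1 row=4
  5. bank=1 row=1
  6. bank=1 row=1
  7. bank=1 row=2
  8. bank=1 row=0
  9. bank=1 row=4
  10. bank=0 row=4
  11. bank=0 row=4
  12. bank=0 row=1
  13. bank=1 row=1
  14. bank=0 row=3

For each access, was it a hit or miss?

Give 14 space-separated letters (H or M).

Answer: M M M M M H M M M M H M M M

Derivation:
Acc 1: bank1 row3 -> MISS (open row3); precharges=0
Acc 2: bank0 row4 -> MISS (open row4); precharges=0
Acc 3: bank0 row2 -> MISS (open row2); precharges=1
Acc 4: bank1 row4 -> MISS (open row4); precharges=2
Acc 5: bank1 row1 -> MISS (open row1); precharges=3
Acc 6: bank1 row1 -> HIT
Acc 7: bank1 row2 -> MISS (open row2); precharges=4
Acc 8: bank1 row0 -> MISS (open row0); precharges=5
Acc 9: bank1 row4 -> MISS (open row4); precharges=6
Acc 10: bank0 row4 -> MISS (open row4); precharges=7
Acc 11: bank0 row4 -> HIT
Acc 12: bank0 row1 -> MISS (open row1); precharges=8
Acc 13: bank1 row1 -> MISS (open row1); precharges=9
Acc 14: bank0 row3 -> MISS (open row3); precharges=10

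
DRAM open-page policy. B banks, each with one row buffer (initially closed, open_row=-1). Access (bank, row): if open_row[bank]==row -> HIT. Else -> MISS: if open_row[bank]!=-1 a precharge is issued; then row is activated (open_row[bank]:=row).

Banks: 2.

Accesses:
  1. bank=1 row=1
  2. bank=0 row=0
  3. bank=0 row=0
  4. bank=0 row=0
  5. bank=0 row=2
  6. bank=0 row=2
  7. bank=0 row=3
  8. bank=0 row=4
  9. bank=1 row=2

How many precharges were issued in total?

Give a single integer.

Answer: 4

Derivation:
Acc 1: bank1 row1 -> MISS (open row1); precharges=0
Acc 2: bank0 row0 -> MISS (open row0); precharges=0
Acc 3: bank0 row0 -> HIT
Acc 4: bank0 row0 -> HIT
Acc 5: bank0 row2 -> MISS (open row2); precharges=1
Acc 6: bank0 row2 -> HIT
Acc 7: bank0 row3 -> MISS (open row3); precharges=2
Acc 8: bank0 row4 -> MISS (open row4); precharges=3
Acc 9: bank1 row2 -> MISS (open row2); precharges=4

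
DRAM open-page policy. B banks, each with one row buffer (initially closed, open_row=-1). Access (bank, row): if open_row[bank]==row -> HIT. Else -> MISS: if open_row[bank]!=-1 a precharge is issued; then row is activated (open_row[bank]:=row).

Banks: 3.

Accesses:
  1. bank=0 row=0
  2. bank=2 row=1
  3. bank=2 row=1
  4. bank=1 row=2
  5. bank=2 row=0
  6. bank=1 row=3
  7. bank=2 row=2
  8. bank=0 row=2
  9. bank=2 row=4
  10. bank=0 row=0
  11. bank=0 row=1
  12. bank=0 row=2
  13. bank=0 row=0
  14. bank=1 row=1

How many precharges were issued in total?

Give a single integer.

Answer: 10

Derivation:
Acc 1: bank0 row0 -> MISS (open row0); precharges=0
Acc 2: bank2 row1 -> MISS (open row1); precharges=0
Acc 3: bank2 row1 -> HIT
Acc 4: bank1 row2 -> MISS (open row2); precharges=0
Acc 5: bank2 row0 -> MISS (open row0); precharges=1
Acc 6: bank1 row3 -> MISS (open row3); precharges=2
Acc 7: bank2 row2 -> MISS (open row2); precharges=3
Acc 8: bank0 row2 -> MISS (open row2); precharges=4
Acc 9: bank2 row4 -> MISS (open row4); precharges=5
Acc 10: bank0 row0 -> MISS (open row0); precharges=6
Acc 11: bank0 row1 -> MISS (open row1); precharges=7
Acc 12: bank0 row2 -> MISS (open row2); precharges=8
Acc 13: bank0 row0 -> MISS (open row0); precharges=9
Acc 14: bank1 row1 -> MISS (open row1); precharges=10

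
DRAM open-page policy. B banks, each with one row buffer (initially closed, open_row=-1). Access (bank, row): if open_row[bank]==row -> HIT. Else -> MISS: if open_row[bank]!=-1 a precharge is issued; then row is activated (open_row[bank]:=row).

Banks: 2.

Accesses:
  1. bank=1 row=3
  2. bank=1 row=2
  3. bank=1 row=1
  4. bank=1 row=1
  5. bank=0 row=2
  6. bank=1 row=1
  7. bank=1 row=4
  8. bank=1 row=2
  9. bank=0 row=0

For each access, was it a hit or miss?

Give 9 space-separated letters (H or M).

Acc 1: bank1 row3 -> MISS (open row3); precharges=0
Acc 2: bank1 row2 -> MISS (open row2); precharges=1
Acc 3: bank1 row1 -> MISS (open row1); precharges=2
Acc 4: bank1 row1 -> HIT
Acc 5: bank0 row2 -> MISS (open row2); precharges=2
Acc 6: bank1 row1 -> HIT
Acc 7: bank1 row4 -> MISS (open row4); precharges=3
Acc 8: bank1 row2 -> MISS (open row2); precharges=4
Acc 9: bank0 row0 -> MISS (open row0); precharges=5

Answer: M M M H M H M M M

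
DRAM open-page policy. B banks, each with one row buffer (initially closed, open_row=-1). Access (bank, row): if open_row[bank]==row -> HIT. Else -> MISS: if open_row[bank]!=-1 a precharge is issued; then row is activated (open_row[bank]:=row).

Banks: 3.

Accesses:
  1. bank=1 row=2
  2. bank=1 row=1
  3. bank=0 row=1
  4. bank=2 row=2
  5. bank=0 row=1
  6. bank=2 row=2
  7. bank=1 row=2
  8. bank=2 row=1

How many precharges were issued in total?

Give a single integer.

Acc 1: bank1 row2 -> MISS (open row2); precharges=0
Acc 2: bank1 row1 -> MISS (open row1); precharges=1
Acc 3: bank0 row1 -> MISS (open row1); precharges=1
Acc 4: bank2 row2 -> MISS (open row2); precharges=1
Acc 5: bank0 row1 -> HIT
Acc 6: bank2 row2 -> HIT
Acc 7: bank1 row2 -> MISS (open row2); precharges=2
Acc 8: bank2 row1 -> MISS (open row1); precharges=3

Answer: 3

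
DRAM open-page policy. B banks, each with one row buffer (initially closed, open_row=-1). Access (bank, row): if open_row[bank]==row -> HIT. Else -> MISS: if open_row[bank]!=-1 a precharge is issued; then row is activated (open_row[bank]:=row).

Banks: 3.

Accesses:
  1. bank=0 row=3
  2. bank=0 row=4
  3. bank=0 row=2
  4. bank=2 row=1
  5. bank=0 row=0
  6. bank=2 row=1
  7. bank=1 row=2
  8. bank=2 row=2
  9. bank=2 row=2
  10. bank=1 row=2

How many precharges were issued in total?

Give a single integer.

Acc 1: bank0 row3 -> MISS (open row3); precharges=0
Acc 2: bank0 row4 -> MISS (open row4); precharges=1
Acc 3: bank0 row2 -> MISS (open row2); precharges=2
Acc 4: bank2 row1 -> MISS (open row1); precharges=2
Acc 5: bank0 row0 -> MISS (open row0); precharges=3
Acc 6: bank2 row1 -> HIT
Acc 7: bank1 row2 -> MISS (open row2); precharges=3
Acc 8: bank2 row2 -> MISS (open row2); precharges=4
Acc 9: bank2 row2 -> HIT
Acc 10: bank1 row2 -> HIT

Answer: 4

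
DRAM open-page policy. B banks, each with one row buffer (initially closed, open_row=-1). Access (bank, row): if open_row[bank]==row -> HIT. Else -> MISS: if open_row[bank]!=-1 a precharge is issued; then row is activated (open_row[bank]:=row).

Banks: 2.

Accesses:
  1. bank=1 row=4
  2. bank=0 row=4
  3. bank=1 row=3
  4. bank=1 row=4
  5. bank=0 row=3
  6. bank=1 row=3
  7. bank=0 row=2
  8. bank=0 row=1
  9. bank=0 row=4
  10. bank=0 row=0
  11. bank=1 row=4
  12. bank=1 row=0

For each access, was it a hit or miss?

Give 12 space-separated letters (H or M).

Acc 1: bank1 row4 -> MISS (open row4); precharges=0
Acc 2: bank0 row4 -> MISS (open row4); precharges=0
Acc 3: bank1 row3 -> MISS (open row3); precharges=1
Acc 4: bank1 row4 -> MISS (open row4); precharges=2
Acc 5: bank0 row3 -> MISS (open row3); precharges=3
Acc 6: bank1 row3 -> MISS (open row3); precharges=4
Acc 7: bank0 row2 -> MISS (open row2); precharges=5
Acc 8: bank0 row1 -> MISS (open row1); precharges=6
Acc 9: bank0 row4 -> MISS (open row4); precharges=7
Acc 10: bank0 row0 -> MISS (open row0); precharges=8
Acc 11: bank1 row4 -> MISS (open row4); precharges=9
Acc 12: bank1 row0 -> MISS (open row0); precharges=10

Answer: M M M M M M M M M M M M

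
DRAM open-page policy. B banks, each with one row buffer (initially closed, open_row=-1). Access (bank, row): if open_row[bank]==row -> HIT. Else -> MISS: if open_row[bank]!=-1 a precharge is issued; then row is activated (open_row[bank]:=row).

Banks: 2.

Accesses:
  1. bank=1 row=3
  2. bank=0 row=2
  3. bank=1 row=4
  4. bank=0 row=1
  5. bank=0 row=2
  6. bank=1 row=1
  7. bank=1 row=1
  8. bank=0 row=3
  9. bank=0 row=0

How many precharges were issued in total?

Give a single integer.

Acc 1: bank1 row3 -> MISS (open row3); precharges=0
Acc 2: bank0 row2 -> MISS (open row2); precharges=0
Acc 3: bank1 row4 -> MISS (open row4); precharges=1
Acc 4: bank0 row1 -> MISS (open row1); precharges=2
Acc 5: bank0 row2 -> MISS (open row2); precharges=3
Acc 6: bank1 row1 -> MISS (open row1); precharges=4
Acc 7: bank1 row1 -> HIT
Acc 8: bank0 row3 -> MISS (open row3); precharges=5
Acc 9: bank0 row0 -> MISS (open row0); precharges=6

Answer: 6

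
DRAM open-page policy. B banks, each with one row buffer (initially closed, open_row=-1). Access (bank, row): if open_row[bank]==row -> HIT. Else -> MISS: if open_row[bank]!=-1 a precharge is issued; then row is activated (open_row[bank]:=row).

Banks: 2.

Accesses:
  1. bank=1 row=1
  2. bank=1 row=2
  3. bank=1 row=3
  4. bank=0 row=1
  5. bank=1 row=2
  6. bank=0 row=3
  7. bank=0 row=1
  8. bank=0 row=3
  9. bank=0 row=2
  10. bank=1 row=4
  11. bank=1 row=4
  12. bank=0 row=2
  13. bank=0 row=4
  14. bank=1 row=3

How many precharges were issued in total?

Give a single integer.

Answer: 10

Derivation:
Acc 1: bank1 row1 -> MISS (open row1); precharges=0
Acc 2: bank1 row2 -> MISS (open row2); precharges=1
Acc 3: bank1 row3 -> MISS (open row3); precharges=2
Acc 4: bank0 row1 -> MISS (open row1); precharges=2
Acc 5: bank1 row2 -> MISS (open row2); precharges=3
Acc 6: bank0 row3 -> MISS (open row3); precharges=4
Acc 7: bank0 row1 -> MISS (open row1); precharges=5
Acc 8: bank0 row3 -> MISS (open row3); precharges=6
Acc 9: bank0 row2 -> MISS (open row2); precharges=7
Acc 10: bank1 row4 -> MISS (open row4); precharges=8
Acc 11: bank1 row4 -> HIT
Acc 12: bank0 row2 -> HIT
Acc 13: bank0 row4 -> MISS (open row4); precharges=9
Acc 14: bank1 row3 -> MISS (open row3); precharges=10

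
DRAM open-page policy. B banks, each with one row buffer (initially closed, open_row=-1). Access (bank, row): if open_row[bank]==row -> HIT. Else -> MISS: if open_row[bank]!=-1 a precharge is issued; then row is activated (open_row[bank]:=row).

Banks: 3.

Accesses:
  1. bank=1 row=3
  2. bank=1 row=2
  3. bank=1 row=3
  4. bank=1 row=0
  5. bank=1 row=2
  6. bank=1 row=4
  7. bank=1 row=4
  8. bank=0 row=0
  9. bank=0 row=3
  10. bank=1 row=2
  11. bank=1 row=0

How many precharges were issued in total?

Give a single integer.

Answer: 8

Derivation:
Acc 1: bank1 row3 -> MISS (open row3); precharges=0
Acc 2: bank1 row2 -> MISS (open row2); precharges=1
Acc 3: bank1 row3 -> MISS (open row3); precharges=2
Acc 4: bank1 row0 -> MISS (open row0); precharges=3
Acc 5: bank1 row2 -> MISS (open row2); precharges=4
Acc 6: bank1 row4 -> MISS (open row4); precharges=5
Acc 7: bank1 row4 -> HIT
Acc 8: bank0 row0 -> MISS (open row0); precharges=5
Acc 9: bank0 row3 -> MISS (open row3); precharges=6
Acc 10: bank1 row2 -> MISS (open row2); precharges=7
Acc 11: bank1 row0 -> MISS (open row0); precharges=8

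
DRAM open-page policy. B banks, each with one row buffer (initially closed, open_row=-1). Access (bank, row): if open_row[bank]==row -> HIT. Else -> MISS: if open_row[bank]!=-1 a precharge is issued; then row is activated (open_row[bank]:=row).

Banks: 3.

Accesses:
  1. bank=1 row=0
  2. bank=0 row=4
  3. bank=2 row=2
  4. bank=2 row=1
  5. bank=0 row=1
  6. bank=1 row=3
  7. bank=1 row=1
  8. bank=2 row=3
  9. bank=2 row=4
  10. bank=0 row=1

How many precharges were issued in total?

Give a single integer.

Answer: 6

Derivation:
Acc 1: bank1 row0 -> MISS (open row0); precharges=0
Acc 2: bank0 row4 -> MISS (open row4); precharges=0
Acc 3: bank2 row2 -> MISS (open row2); precharges=0
Acc 4: bank2 row1 -> MISS (open row1); precharges=1
Acc 5: bank0 row1 -> MISS (open row1); precharges=2
Acc 6: bank1 row3 -> MISS (open row3); precharges=3
Acc 7: bank1 row1 -> MISS (open row1); precharges=4
Acc 8: bank2 row3 -> MISS (open row3); precharges=5
Acc 9: bank2 row4 -> MISS (open row4); precharges=6
Acc 10: bank0 row1 -> HIT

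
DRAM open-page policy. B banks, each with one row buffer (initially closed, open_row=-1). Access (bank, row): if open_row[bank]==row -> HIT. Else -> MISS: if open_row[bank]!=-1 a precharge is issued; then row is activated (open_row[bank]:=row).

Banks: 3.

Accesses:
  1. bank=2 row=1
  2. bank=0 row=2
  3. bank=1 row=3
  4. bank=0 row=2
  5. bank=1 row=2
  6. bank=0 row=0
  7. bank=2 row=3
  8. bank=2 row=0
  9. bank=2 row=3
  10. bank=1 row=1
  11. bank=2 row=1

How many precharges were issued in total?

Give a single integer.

Acc 1: bank2 row1 -> MISS (open row1); precharges=0
Acc 2: bank0 row2 -> MISS (open row2); precharges=0
Acc 3: bank1 row3 -> MISS (open row3); precharges=0
Acc 4: bank0 row2 -> HIT
Acc 5: bank1 row2 -> MISS (open row2); precharges=1
Acc 6: bank0 row0 -> MISS (open row0); precharges=2
Acc 7: bank2 row3 -> MISS (open row3); precharges=3
Acc 8: bank2 row0 -> MISS (open row0); precharges=4
Acc 9: bank2 row3 -> MISS (open row3); precharges=5
Acc 10: bank1 row1 -> MISS (open row1); precharges=6
Acc 11: bank2 row1 -> MISS (open row1); precharges=7

Answer: 7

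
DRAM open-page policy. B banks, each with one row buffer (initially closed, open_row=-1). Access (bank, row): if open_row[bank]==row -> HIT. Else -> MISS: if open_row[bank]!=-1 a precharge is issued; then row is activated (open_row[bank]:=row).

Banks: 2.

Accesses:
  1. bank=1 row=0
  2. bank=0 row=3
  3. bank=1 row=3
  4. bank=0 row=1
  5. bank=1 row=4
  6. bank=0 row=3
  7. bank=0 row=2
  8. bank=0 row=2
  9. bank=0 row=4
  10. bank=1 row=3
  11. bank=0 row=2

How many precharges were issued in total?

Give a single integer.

Answer: 8

Derivation:
Acc 1: bank1 row0 -> MISS (open row0); precharges=0
Acc 2: bank0 row3 -> MISS (open row3); precharges=0
Acc 3: bank1 row3 -> MISS (open row3); precharges=1
Acc 4: bank0 row1 -> MISS (open row1); precharges=2
Acc 5: bank1 row4 -> MISS (open row4); precharges=3
Acc 6: bank0 row3 -> MISS (open row3); precharges=4
Acc 7: bank0 row2 -> MISS (open row2); precharges=5
Acc 8: bank0 row2 -> HIT
Acc 9: bank0 row4 -> MISS (open row4); precharges=6
Acc 10: bank1 row3 -> MISS (open row3); precharges=7
Acc 11: bank0 row2 -> MISS (open row2); precharges=8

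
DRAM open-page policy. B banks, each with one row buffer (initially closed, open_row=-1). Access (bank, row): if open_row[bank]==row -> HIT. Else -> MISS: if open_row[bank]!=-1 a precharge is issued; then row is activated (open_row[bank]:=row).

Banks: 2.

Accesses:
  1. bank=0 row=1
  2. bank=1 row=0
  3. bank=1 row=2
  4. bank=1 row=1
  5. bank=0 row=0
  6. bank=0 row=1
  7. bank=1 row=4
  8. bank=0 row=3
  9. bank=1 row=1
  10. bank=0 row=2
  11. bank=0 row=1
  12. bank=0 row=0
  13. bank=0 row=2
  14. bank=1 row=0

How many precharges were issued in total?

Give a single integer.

Acc 1: bank0 row1 -> MISS (open row1); precharges=0
Acc 2: bank1 row0 -> MISS (open row0); precharges=0
Acc 3: bank1 row2 -> MISS (open row2); precharges=1
Acc 4: bank1 row1 -> MISS (open row1); precharges=2
Acc 5: bank0 row0 -> MISS (open row0); precharges=3
Acc 6: bank0 row1 -> MISS (open row1); precharges=4
Acc 7: bank1 row4 -> MISS (open row4); precharges=5
Acc 8: bank0 row3 -> MISS (open row3); precharges=6
Acc 9: bank1 row1 -> MISS (open row1); precharges=7
Acc 10: bank0 row2 -> MISS (open row2); precharges=8
Acc 11: bank0 row1 -> MISS (open row1); precharges=9
Acc 12: bank0 row0 -> MISS (open row0); precharges=10
Acc 13: bank0 row2 -> MISS (open row2); precharges=11
Acc 14: bank1 row0 -> MISS (open row0); precharges=12

Answer: 12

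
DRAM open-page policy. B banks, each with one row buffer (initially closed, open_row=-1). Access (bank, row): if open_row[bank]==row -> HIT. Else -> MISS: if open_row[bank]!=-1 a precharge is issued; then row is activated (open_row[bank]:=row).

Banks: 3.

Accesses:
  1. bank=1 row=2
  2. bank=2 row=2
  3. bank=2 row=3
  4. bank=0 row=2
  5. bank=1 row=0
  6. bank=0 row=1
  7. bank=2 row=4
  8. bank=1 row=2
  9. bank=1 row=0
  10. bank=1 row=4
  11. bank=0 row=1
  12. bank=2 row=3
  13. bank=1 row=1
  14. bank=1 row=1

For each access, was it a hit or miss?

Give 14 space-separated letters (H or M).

Acc 1: bank1 row2 -> MISS (open row2); precharges=0
Acc 2: bank2 row2 -> MISS (open row2); precharges=0
Acc 3: bank2 row3 -> MISS (open row3); precharges=1
Acc 4: bank0 row2 -> MISS (open row2); precharges=1
Acc 5: bank1 row0 -> MISS (open row0); precharges=2
Acc 6: bank0 row1 -> MISS (open row1); precharges=3
Acc 7: bank2 row4 -> MISS (open row4); precharges=4
Acc 8: bank1 row2 -> MISS (open row2); precharges=5
Acc 9: bank1 row0 -> MISS (open row0); precharges=6
Acc 10: bank1 row4 -> MISS (open row4); precharges=7
Acc 11: bank0 row1 -> HIT
Acc 12: bank2 row3 -> MISS (open row3); precharges=8
Acc 13: bank1 row1 -> MISS (open row1); precharges=9
Acc 14: bank1 row1 -> HIT

Answer: M M M M M M M M M M H M M H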